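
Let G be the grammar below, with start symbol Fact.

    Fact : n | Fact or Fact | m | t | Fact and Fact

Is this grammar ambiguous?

Witness: m and m and m

Derivation 1: Fact ⇒ Fact and Fact ⇒ m and Fact ⇒ m and Fact and Fact ⇒ m and m and Fact ⇒ m and m and m
Derivation 2: Fact ⇒ Fact and Fact ⇒ Fact and Fact and Fact ⇒ m and Fact and Fact ⇒ m and m and Fact ⇒ m and m and m

Two distinct leftmost derivations for the same string.

Ambiguous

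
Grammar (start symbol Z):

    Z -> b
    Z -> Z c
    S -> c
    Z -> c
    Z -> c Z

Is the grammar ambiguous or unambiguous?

Ambiguous

Witness: c c

Derivation 1: Z ⇒ Z c ⇒ c c
Derivation 2: Z ⇒ c Z ⇒ c c

Two distinct leftmost derivations for the same string.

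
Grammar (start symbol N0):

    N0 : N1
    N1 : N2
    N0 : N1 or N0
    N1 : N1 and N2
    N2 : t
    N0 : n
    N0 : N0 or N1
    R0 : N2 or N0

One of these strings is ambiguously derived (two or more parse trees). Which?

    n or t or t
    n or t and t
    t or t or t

t or t or t

n or t or t: 1 tree
n or t and t: 1 tree
t or t or t: 4 trees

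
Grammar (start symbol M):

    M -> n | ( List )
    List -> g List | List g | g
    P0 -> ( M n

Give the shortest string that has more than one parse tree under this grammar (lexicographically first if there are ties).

length 1: no string has ≥2 trees
length 3: no string has ≥2 trees
length 4: ( g g ) has 2 parse trees

Two derivations of ( g g ):
  M ⇒ ( List ) ⇒ ( g List ) ⇒ ( g g )
  M ⇒ ( List ) ⇒ ( List g ) ⇒ ( g g )

( g g )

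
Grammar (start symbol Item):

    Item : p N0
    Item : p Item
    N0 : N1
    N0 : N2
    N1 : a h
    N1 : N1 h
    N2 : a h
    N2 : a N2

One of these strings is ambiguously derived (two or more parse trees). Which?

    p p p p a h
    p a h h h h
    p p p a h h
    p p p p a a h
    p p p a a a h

p p p p a h: 2 trees
p a h h h h: 1 tree
p p p a h h: 1 tree
p p p p a a h: 1 tree
p p p a a a h: 1 tree

p p p p a h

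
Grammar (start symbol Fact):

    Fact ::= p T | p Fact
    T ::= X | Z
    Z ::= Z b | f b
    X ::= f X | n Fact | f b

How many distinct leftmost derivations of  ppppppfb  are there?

2

Parse trees for ppppppfb:
  [Fact p [Fact p [Fact p [Fact p [Fact p [Fact p [T [X f b]]]]]]]]
  [Fact p [Fact p [Fact p [Fact p [Fact p [Fact p [T [Z f b]]]]]]]]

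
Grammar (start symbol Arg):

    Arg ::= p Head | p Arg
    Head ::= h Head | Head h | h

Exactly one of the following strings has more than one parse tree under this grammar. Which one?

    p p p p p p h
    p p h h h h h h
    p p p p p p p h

p p p p p p h: 1 tree
p p h h h h h h: 32 trees
p p p p p p p h: 1 tree

p p h h h h h h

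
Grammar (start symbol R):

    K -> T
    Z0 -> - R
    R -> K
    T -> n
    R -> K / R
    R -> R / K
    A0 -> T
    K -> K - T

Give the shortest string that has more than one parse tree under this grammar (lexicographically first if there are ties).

length 1: no string has ≥2 trees
length 3: n / n has 2 parse trees

Two derivations of n / n:
  R ⇒ K / R ⇒ T / R ⇒ n / R ⇒ n / K ⇒ n / T ⇒ n / n
  R ⇒ R / K ⇒ K / K ⇒ T / K ⇒ n / K ⇒ n / T ⇒ n / n

n / n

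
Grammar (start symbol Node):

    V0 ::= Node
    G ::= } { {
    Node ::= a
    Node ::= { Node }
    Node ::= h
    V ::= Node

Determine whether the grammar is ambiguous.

Unambiguous

(V0, V, G are unreachable from Node, so their rules don't affect L(Node).) L(Node) is { openⁿ atom closeⁿ : n ≥ 0 }. The bracket depth fixes n, and the derivation is forced at every step.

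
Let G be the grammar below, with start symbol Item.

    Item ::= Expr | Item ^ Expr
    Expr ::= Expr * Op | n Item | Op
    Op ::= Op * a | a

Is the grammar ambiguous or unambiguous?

Witness: a * a

Derivation 1: Item ⇒ Expr ⇒ Expr * Op ⇒ Op * Op ⇒ a * Op ⇒ a * a
Derivation 2: Item ⇒ Expr ⇒ Op ⇒ Op * a ⇒ a * a

Two distinct leftmost derivations for the same string.

Ambiguous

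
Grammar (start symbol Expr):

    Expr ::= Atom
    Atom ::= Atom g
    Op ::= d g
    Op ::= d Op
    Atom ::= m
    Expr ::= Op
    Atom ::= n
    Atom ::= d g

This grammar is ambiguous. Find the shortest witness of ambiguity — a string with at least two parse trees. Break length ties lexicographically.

d g

length 1: no string has ≥2 trees
length 2: d g has 2 parse trees

Two derivations of d g:
  Expr ⇒ Atom ⇒ d g
  Expr ⇒ Op ⇒ d g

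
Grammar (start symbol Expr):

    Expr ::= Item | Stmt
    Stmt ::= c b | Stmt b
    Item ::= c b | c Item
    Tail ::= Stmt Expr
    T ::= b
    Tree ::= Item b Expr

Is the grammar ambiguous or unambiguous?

Witness: c b

Derivation 1: Expr ⇒ Item ⇒ c b
Derivation 2: Expr ⇒ Stmt ⇒ c b

Two distinct leftmost derivations for the same string.

Ambiguous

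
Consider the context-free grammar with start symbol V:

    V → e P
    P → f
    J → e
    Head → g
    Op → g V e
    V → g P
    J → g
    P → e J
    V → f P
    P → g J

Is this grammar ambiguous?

Only V, P, J are reachable from V; ignoring the rest: The reachable rules are right-linear with at most one rule per (nonterminal, next-terminal) pair. Each input token forces the next rule, so parsing is deterministic.

Unambiguous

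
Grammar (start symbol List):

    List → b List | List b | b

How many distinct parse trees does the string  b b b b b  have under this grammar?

Parse trees for b b b b b (showing first 6 of 16):
  [List b [List b [List b [List b [List b]]]]]
  [List b [List b [List b [List [List b] b]]]]
  [List b [List b [List [List b [List b]] b]]]
  [List b [List b [List [List [List b] b] b]]]
  [List b [List [List b [List b [List b]]] b]]
  [List b [List [List b [List [List b] b]] b]]

16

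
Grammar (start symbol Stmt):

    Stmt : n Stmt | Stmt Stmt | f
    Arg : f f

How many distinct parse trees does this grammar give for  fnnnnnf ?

1

Parse trees for fnnnnnf:
  [Stmt [Stmt f] [Stmt n [Stmt n [Stmt n [Stmt n [Stmt n [Stmt f]]]]]]]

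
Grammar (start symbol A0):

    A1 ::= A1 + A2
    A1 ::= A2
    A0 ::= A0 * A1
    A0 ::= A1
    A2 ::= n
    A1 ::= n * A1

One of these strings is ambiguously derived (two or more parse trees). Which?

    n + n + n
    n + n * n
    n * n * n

n + n + n: 1 tree
n + n * n: 1 tree
n * n * n: 4 trees

n * n * n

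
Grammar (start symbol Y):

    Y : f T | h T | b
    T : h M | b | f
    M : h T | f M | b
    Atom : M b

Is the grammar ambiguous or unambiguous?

Unambiguous

(Atom is unreachable from Y, so its rules don't affect L(Y).) The reachable rules are right-linear with at most one rule per (nonterminal, next-terminal) pair. Each input token forces the next rule, so parsing is deterministic.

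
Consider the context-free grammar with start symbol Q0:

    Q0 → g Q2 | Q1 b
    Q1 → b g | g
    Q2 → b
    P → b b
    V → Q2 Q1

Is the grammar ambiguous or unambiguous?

Ambiguous

Witness: g b

Derivation 1: Q0 ⇒ g Q2 ⇒ g b
Derivation 2: Q0 ⇒ Q1 b ⇒ g b

Two distinct leftmost derivations for the same string.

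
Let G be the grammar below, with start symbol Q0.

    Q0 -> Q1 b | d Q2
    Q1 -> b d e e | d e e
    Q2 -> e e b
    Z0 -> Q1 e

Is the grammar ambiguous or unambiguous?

Ambiguous

Witness: d e e b

Derivation 1: Q0 ⇒ Q1 b ⇒ d e e b
Derivation 2: Q0 ⇒ d Q2 ⇒ d e e b

Two distinct leftmost derivations for the same string.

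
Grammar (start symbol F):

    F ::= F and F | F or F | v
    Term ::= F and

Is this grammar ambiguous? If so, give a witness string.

Witness: v and v and v

Derivation 1: F ⇒ F and F ⇒ F and F and F ⇒ v and F and F ⇒ v and v and F ⇒ v and v and v
Derivation 2: F ⇒ F and F ⇒ v and F ⇒ v and F and F ⇒ v and v and F ⇒ v and v and v

Two distinct leftmost derivations for the same string.

Ambiguous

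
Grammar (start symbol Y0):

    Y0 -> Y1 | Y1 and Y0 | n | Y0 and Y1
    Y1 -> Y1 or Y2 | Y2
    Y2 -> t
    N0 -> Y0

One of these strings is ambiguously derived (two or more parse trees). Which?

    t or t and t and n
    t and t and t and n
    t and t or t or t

t and t or t or t

t or t and t and n: 1 tree
t and t and t and n: 1 tree
t and t or t or t: 2 trees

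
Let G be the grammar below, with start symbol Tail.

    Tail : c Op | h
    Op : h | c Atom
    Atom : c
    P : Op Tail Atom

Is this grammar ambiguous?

Only Tail, Op, Atom are reachable from Tail; ignoring the rest: Restricted to the reachable nonterminals, every rule has the form A → t or A → t B, and no two rules for the same A share a first terminal. The grammar encodes a DFA — one run per string.

Unambiguous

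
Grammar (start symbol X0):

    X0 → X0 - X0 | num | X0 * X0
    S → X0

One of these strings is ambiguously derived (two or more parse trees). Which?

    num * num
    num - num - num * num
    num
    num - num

num - num - num * num

num * num: 1 tree
num - num - num * num: 5 trees
num: 1 tree
num - num: 1 tree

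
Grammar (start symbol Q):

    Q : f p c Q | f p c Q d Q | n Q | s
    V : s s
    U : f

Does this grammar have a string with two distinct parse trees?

Ambiguous

Witness: f p c f p c s d s

Derivation 1: Q ⇒ f p c Q ⇒ f p c f p c Q d Q ⇒ f p c f p c s d Q ⇒ f p c f p c s d s
Derivation 2: Q ⇒ f p c Q d Q ⇒ f p c f p c Q d Q ⇒ f p c f p c s d Q ⇒ f p c f p c s d s

Two distinct leftmost derivations for the same string.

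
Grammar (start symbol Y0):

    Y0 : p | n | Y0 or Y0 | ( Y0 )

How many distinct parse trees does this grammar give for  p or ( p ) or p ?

Parse trees for p or ( p ) or p:
  [Y0 [Y0 p] or [Y0 [Y0 ( [Y0 p] )] or [Y0 p]]]
  [Y0 [Y0 [Y0 p] or [Y0 ( [Y0 p] )]] or [Y0 p]]

2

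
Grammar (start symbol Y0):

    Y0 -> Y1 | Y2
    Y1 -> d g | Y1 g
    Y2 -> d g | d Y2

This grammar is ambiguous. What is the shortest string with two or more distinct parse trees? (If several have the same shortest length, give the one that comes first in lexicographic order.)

length 2: d g has 2 parse trees

Two derivations of d g:
  Y0 ⇒ Y1 ⇒ d g
  Y0 ⇒ Y2 ⇒ d g

d g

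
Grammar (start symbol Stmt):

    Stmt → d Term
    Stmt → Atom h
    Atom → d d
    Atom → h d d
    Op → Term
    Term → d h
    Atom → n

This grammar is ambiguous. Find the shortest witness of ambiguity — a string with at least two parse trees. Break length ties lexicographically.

length 2: no string has ≥2 trees
length 3: d d h has 2 parse trees

Two derivations of d d h:
  Stmt ⇒ d Term ⇒ d d h
  Stmt ⇒ Atom h ⇒ d d h

d d h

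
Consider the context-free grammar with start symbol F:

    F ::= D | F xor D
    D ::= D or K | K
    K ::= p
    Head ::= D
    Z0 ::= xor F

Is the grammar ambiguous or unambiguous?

Only F, D, K are reachable from F; ignoring the rest: This is a standard precedence ladder (F over D over K), with each level left-recursive on its own operator ('xor' at F, 'or' at D). That structure is LR(1), hence unambiguous.

Unambiguous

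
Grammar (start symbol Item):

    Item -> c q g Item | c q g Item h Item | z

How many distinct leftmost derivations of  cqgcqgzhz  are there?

Parse trees for cqgcqgzhz:
  [Item c q g [Item c q g [Item z] h [Item z]]]
  [Item c q g [Item c q g [Item z]] h [Item z]]

2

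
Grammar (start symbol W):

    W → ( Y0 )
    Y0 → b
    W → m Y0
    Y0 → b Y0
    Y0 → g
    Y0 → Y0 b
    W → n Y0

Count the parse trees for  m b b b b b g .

1

Parse trees for m b b b b b g:
  [W m [Y0 b [Y0 b [Y0 b [Y0 b [Y0 b [Y0 g]]]]]]]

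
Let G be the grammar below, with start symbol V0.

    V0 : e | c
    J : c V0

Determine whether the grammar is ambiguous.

Unambiguous

(J is unreachable from V0, so its rules don't affect L(V0).) Each reachable nonterminal has at most one production per leading terminal, and all productions are right-linear; the derivation is determined token-by-token.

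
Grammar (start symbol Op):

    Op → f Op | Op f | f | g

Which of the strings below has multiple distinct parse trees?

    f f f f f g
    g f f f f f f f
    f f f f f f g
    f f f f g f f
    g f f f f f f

f f f f g f f

f f f f f g: 1 tree
g f f f f f f f: 1 tree
f f f f f f g: 1 tree
f f f f g f f: 15 trees
g f f f f f f: 1 tree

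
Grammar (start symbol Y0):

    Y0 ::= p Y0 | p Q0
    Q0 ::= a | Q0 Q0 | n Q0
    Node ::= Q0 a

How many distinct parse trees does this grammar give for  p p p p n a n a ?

Parse trees for p p p p n a n a:
  [Y0 p [Y0 p [Y0 p [Y0 p [Q0 [Q0 n [Q0 a]] [Q0 n [Q0 a]]]]]]]
  [Y0 p [Y0 p [Y0 p [Y0 p [Q0 n [Q0 [Q0 a] [Q0 n [Q0 a]]]]]]]]

2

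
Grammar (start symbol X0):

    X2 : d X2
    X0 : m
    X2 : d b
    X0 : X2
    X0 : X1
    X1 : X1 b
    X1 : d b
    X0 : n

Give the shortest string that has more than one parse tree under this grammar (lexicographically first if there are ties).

d b

length 1: no string has ≥2 trees
length 2: d b has 2 parse trees

Two derivations of d b:
  X0 ⇒ X2 ⇒ d b
  X0 ⇒ X1 ⇒ d b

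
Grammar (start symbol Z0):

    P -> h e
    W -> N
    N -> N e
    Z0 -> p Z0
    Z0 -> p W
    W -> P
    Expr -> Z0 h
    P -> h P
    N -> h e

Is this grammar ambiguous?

Witness: p h e

Derivation 1: Z0 ⇒ p W ⇒ p N ⇒ p h e
Derivation 2: Z0 ⇒ p W ⇒ p P ⇒ p h e

Two distinct leftmost derivations for the same string.

Ambiguous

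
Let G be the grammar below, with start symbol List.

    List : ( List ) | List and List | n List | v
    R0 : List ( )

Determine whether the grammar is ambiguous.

Witness: n v and v

Derivation 1: List ⇒ List and List ⇒ n List and List ⇒ n v and List ⇒ n v and v
Derivation 2: List ⇒ n List ⇒ n List and List ⇒ n v and List ⇒ n v and v

Two distinct leftmost derivations for the same string.

Ambiguous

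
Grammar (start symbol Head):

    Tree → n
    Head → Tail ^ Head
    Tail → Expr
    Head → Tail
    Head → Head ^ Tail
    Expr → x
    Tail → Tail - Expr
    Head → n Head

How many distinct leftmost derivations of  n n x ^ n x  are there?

Parse trees for n n x ^ n x:
  [Head n [Head n [Head [Tail [Expr x]] ^ [Head n [Head [Tail [Expr x]]]]]]]

1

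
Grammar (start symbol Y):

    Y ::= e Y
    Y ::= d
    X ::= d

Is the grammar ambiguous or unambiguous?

Unambiguous

(X is unreachable from Y, so its rules don't affect L(Y).) Each reachable nonterminal has at most one production per leading terminal, and all productions are right-linear; the derivation is determined token-by-token.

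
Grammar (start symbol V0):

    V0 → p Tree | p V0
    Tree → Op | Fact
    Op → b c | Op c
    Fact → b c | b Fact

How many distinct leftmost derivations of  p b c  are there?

2

Parse trees for p b c:
  [V0 p [Tree [Op b c]]]
  [V0 p [Tree [Fact b c]]]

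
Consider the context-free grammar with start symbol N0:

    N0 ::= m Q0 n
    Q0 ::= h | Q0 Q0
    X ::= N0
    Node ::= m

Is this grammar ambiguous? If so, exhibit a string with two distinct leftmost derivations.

Ambiguous

Witness: m h h h n

Derivation 1: N0 ⇒ m Q0 n ⇒ m Q0 Q0 n ⇒ m h Q0 n ⇒ m h Q0 Q0 n ⇒ m h h Q0 n ⇒ m h h h n
Derivation 2: N0 ⇒ m Q0 n ⇒ m Q0 Q0 n ⇒ m Q0 Q0 Q0 n ⇒ m h Q0 Q0 n ⇒ m h h Q0 n ⇒ m h h h n

Two distinct leftmost derivations for the same string.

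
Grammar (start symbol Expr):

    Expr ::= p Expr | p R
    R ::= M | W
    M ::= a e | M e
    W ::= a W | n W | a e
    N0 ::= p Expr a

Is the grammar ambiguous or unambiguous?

Ambiguous

Witness: p a e

Derivation 1: Expr ⇒ p R ⇒ p M ⇒ p a e
Derivation 2: Expr ⇒ p R ⇒ p W ⇒ p a e

Two distinct leftmost derivations for the same string.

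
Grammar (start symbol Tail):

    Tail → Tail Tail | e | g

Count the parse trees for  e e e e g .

Parse trees for e e e e g (showing first 6 of 14):
  [Tail [Tail e] [Tail [Tail e] [Tail [Tail e] [Tail [Tail e] [Tail g]]]]]
  [Tail [Tail e] [Tail [Tail e] [Tail [Tail [Tail e] [Tail e]] [Tail g]]]]
  [Tail [Tail e] [Tail [Tail [Tail e] [Tail e]] [Tail [Tail e] [Tail g]]]]
  [Tail [Tail e] [Tail [Tail [Tail e] [Tail [Tail e] [Tail e]]] [Tail g]]]
  [Tail [Tail e] [Tail [Tail [Tail [Tail e] [Tail e]] [Tail e]] [Tail g]]]
  [Tail [Tail [Tail e] [Tail e]] [Tail [Tail e] [Tail [Tail e] [Tail g]]]]

14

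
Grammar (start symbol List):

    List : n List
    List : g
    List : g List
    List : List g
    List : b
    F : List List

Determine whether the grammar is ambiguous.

Witness: g g

Derivation 1: List ⇒ g List ⇒ g g
Derivation 2: List ⇒ List g ⇒ g g

Two distinct leftmost derivations for the same string.

Ambiguous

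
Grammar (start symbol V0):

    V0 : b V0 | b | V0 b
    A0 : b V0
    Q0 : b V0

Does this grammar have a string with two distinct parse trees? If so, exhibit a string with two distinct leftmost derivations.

Witness: b b

Derivation 1: V0 ⇒ b V0 ⇒ b b
Derivation 2: V0 ⇒ V0 b ⇒ b b

Two distinct leftmost derivations for the same string.

Ambiguous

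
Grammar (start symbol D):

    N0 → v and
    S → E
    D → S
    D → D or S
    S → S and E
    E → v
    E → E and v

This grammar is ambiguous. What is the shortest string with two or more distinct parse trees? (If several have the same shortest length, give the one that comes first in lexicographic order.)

length 1: no string has ≥2 trees
length 3: v and v has 2 parse trees

Two derivations of v and v:
  D ⇒ S ⇒ E ⇒ E and v ⇒ v and v
  D ⇒ S ⇒ S and E ⇒ E and E ⇒ v and E ⇒ v and v

v and v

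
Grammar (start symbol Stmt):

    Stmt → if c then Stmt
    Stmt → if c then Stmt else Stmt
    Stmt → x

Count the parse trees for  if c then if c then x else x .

2

Parse trees for if c then if c then x else x:
  [Stmt if c then [Stmt if c then [Stmt x] else [Stmt x]]]
  [Stmt if c then [Stmt if c then [Stmt x]] else [Stmt x]]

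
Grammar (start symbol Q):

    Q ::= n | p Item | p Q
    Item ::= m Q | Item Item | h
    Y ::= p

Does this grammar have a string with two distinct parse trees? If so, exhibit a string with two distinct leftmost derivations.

Witness: p h h h

Derivation 1: Q ⇒ p Item ⇒ p Item Item ⇒ p Item Item Item ⇒ p h Item Item ⇒ p h h Item ⇒ p h h h
Derivation 2: Q ⇒ p Item ⇒ p Item Item ⇒ p h Item ⇒ p h Item Item ⇒ p h h Item ⇒ p h h h

Two distinct leftmost derivations for the same string.

Ambiguous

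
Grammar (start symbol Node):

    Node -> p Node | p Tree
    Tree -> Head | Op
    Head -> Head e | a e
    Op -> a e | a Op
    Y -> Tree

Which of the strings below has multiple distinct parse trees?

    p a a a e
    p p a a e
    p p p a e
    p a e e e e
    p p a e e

p p p a e

p a a a e: 1 tree
p p a a e: 1 tree
p p p a e: 2 trees
p a e e e e: 1 tree
p p a e e: 1 tree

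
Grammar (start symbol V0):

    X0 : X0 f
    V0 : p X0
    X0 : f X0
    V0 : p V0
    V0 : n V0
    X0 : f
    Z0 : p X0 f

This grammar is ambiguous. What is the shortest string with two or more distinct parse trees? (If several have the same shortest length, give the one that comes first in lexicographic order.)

p f f

length 2: no string has ≥2 trees
length 3: p f f has 2 parse trees

Two derivations of p f f:
  V0 ⇒ p X0 ⇒ p X0 f ⇒ p f f
  V0 ⇒ p X0 ⇒ p f X0 ⇒ p f f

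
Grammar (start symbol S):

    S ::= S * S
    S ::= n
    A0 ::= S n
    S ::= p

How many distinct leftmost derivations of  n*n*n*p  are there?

Parse trees for n*n*n*p:
  [S [S n] * [S [S n] * [S [S n] * [S p]]]]
  [S [S n] * [S [S [S n] * [S n]] * [S p]]]
  [S [S [S n] * [S n]] * [S [S n] * [S p]]]
  [S [S [S n] * [S [S n] * [S n]]] * [S p]]
  [S [S [S [S n] * [S n]] * [S n]] * [S p]]

5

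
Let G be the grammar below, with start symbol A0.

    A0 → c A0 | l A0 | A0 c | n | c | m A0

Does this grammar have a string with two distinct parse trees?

Ambiguous

Witness: c c

Derivation 1: A0 ⇒ c A0 ⇒ c c
Derivation 2: A0 ⇒ A0 c ⇒ c c

Two distinct leftmost derivations for the same string.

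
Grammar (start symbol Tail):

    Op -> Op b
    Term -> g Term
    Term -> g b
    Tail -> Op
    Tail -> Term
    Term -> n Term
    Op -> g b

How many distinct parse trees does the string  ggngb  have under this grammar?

Parse trees for ggngb:
  [Tail [Term g [Term g [Term n [Term g b]]]]]

1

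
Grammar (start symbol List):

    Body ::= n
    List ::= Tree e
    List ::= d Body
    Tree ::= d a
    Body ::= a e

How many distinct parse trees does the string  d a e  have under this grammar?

Parse trees for d a e:
  [List [Tree d a] e]
  [List d [Body a e]]

2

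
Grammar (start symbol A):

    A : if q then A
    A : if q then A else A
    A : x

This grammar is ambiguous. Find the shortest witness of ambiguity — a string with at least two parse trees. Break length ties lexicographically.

length 1: no string has ≥2 trees
length 4: no string has ≥2 trees
length 6: no string has ≥2 trees
length 7: no string has ≥2 trees
length 9: if q then if q then x else x has 2 parse trees

Two derivations of if q then if q then x else x:
  A ⇒ if q then A ⇒ if q then if q then A else A ⇒ if q then if q then x else A ⇒ if q then if q then x else x
  A ⇒ if q then A else A ⇒ if q then if q then A else A ⇒ if q then if q then x else A ⇒ if q then if q then x else x

if q then if q then x else x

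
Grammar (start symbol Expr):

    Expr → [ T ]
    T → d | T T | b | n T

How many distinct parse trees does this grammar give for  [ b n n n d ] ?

1

Parse trees for [ b n n n d ]:
  [Expr [ [T [T b] [T n [T n [T n [T d]]]]] ]]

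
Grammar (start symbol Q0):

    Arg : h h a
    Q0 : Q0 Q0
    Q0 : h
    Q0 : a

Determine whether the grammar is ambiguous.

Ambiguous

Witness: a a a

Derivation 1: Q0 ⇒ Q0 Q0 ⇒ Q0 Q0 Q0 ⇒ a Q0 Q0 ⇒ a a Q0 ⇒ a a a
Derivation 2: Q0 ⇒ Q0 Q0 ⇒ a Q0 ⇒ a Q0 Q0 ⇒ a a Q0 ⇒ a a a

Two distinct leftmost derivations for the same string.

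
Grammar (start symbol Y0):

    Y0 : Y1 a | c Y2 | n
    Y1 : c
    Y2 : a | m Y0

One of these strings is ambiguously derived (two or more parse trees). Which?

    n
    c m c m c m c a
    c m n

c m c m c m c a

n: 1 tree
c m c m c m c a: 2 trees
c m n: 1 tree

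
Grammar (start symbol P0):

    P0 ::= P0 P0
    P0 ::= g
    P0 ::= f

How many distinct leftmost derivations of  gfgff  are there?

Parse trees for gfgff (showing first 6 of 14):
  [P0 [P0 g] [P0 [P0 f] [P0 [P0 g] [P0 [P0 f] [P0 f]]]]]
  [P0 [P0 g] [P0 [P0 f] [P0 [P0 [P0 g] [P0 f]] [P0 f]]]]
  [P0 [P0 g] [P0 [P0 [P0 f] [P0 g]] [P0 [P0 f] [P0 f]]]]
  [P0 [P0 g] [P0 [P0 [P0 f] [P0 [P0 g] [P0 f]]] [P0 f]]]
  [P0 [P0 g] [P0 [P0 [P0 [P0 f] [P0 g]] [P0 f]] [P0 f]]]
  [P0 [P0 [P0 g] [P0 f]] [P0 [P0 g] [P0 [P0 f] [P0 f]]]]

14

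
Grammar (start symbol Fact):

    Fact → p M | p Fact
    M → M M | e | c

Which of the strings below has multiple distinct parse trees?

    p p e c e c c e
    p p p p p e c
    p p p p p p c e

p p e c e c c e: 42 trees
p p p p p e c: 1 tree
p p p p p p c e: 1 tree

p p e c e c c e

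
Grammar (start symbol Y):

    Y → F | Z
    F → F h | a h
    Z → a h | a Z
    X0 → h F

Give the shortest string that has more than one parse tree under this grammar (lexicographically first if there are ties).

length 2: a h has 2 parse trees

Two derivations of a h:
  Y ⇒ F ⇒ a h
  Y ⇒ Z ⇒ a h

a h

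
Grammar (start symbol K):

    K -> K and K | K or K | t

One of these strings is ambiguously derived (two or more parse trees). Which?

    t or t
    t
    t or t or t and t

t or t or t and t

t or t: 1 tree
t: 1 tree
t or t or t and t: 5 trees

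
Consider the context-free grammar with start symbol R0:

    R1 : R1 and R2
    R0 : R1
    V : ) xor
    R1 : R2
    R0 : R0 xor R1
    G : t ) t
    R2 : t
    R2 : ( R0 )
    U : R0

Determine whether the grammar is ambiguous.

Unambiguous

Only R0, R1, R2 are reachable from R0; ignoring the rest: The grammar is stratified — R0 handles 'xor' (left-recursive), R1 handles 'and', R2 atoms. Each operator has a fixed associativity and precedence level, so every string has one parse.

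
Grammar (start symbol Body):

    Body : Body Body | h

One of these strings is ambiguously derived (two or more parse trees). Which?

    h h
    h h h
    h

h h h

h h: 1 tree
h h h: 2 trees
h: 1 tree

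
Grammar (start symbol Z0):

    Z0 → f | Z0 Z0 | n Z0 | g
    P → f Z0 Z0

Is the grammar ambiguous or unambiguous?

Witness: f f f

Derivation 1: Z0 ⇒ Z0 Z0 ⇒ f Z0 ⇒ f Z0 Z0 ⇒ f f Z0 ⇒ f f f
Derivation 2: Z0 ⇒ Z0 Z0 ⇒ Z0 Z0 Z0 ⇒ f Z0 Z0 ⇒ f f Z0 ⇒ f f f

Two distinct leftmost derivations for the same string.

Ambiguous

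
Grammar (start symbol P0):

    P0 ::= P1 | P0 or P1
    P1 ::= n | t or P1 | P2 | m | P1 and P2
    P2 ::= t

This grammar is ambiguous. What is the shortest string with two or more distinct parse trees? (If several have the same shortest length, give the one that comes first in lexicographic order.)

t or m

length 1: no string has ≥2 trees
length 3: t or m has 2 parse trees

Two derivations of t or m:
  P0 ⇒ P1 ⇒ t or P1 ⇒ t or m
  P0 ⇒ P0 or P1 ⇒ P1 or P1 ⇒ P2 or P1 ⇒ t or P1 ⇒ t or m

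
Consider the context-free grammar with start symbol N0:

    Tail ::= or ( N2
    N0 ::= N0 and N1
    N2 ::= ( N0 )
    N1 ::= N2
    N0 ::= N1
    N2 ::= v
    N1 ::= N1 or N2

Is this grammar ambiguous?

Only N0, N1, N2 are reachable from N0; ignoring the rest: The grammar is stratified — N0 handles 'and' (left-recursive), N1 handles 'or', N2 atoms. Each operator has a fixed associativity and precedence level, so every string has one parse.

Unambiguous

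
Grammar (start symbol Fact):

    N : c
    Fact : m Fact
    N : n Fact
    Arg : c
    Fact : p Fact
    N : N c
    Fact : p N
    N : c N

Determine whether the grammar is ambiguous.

Ambiguous

Witness: p c c

Derivation 1: Fact ⇒ p N ⇒ p N c ⇒ p c c
Derivation 2: Fact ⇒ p N ⇒ p c N ⇒ p c c

Two distinct leftmost derivations for the same string.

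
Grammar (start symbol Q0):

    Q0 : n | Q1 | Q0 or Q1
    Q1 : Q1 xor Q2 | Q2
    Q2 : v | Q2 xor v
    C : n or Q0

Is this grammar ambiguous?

Ambiguous

Witness: v xor v

Derivation 1: Q0 ⇒ Q1 ⇒ Q1 xor Q2 ⇒ Q2 xor Q2 ⇒ v xor Q2 ⇒ v xor v
Derivation 2: Q0 ⇒ Q1 ⇒ Q2 ⇒ Q2 xor v ⇒ v xor v

Two distinct leftmost derivations for the same string.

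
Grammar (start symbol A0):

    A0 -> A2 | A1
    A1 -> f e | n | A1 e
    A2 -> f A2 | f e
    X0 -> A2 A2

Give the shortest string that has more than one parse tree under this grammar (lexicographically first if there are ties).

length 1: no string has ≥2 trees
length 2: f e has 2 parse trees

Two derivations of f e:
  A0 ⇒ A2 ⇒ f e
  A0 ⇒ A1 ⇒ f e

f e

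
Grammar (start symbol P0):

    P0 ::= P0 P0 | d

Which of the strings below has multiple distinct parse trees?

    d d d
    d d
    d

d d d: 2 trees
d d: 1 tree
d: 1 tree

d d d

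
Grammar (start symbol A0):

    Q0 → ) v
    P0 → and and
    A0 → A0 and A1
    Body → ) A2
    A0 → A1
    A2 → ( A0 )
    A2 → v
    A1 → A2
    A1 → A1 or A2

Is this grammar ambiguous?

Unambiguous

(P0, Body, Q0 are unreachable from A0, so their rules don't affect L(A0).) This is a standard precedence ladder (A0 over A1 over A2), with each level left-recursive on its own operator ('and' at A0, 'or' at A1). That structure is LR(1), hence unambiguous.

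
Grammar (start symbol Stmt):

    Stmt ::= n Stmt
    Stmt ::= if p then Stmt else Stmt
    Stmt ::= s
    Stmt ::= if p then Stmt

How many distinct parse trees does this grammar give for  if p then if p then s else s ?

Parse trees for if p then if p then s else s:
  [Stmt if p then [Stmt if p then [Stmt s]] else [Stmt s]]
  [Stmt if p then [Stmt if p then [Stmt s] else [Stmt s]]]

2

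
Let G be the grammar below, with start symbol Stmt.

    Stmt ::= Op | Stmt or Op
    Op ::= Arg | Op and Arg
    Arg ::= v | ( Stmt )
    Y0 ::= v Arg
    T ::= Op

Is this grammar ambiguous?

Unambiguous

Only Stmt, Op, Arg are reachable from Stmt; ignoring the rest: Stmt → Stmt or Op | Op  ;  Op → Op and Arg | Arg  — a left-associative chain with Arg at the bottom. Each string factors uniquely by precedence.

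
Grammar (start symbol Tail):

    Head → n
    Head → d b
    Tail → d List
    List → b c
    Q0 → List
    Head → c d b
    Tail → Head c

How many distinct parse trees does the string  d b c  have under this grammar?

2

Parse trees for d b c:
  [Tail d [List b c]]
  [Tail [Head d b] c]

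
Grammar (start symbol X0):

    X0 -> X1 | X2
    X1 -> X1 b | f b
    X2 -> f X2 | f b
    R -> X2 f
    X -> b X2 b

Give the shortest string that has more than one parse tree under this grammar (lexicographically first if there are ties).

f b

length 2: f b has 2 parse trees

Two derivations of f b:
  X0 ⇒ X1 ⇒ f b
  X0 ⇒ X2 ⇒ f b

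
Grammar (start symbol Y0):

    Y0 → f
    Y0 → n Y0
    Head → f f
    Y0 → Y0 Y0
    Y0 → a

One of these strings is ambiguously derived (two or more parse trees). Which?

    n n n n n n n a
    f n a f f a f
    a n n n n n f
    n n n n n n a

n n n n n n n a: 1 tree
f n a f f a f: 90 trees
a n n n n n f: 1 tree
n n n n n n a: 1 tree

f n a f f a f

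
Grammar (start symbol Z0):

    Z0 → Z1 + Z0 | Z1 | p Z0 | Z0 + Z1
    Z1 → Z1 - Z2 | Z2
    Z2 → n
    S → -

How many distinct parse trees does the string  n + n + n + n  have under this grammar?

Parse trees for n + n + n + n:
  [Z0 [Z1 [Z2 n]] + [Z0 [Z1 [Z2 n]] + [Z0 [Z1 [Z2 n]] + [Z0 [Z1 [Z2 n]]]]]]
  [Z0 [Z1 [Z2 n]] + [Z0 [Z1 [Z2 n]] + [Z0 [Z0 [Z1 [Z2 n]]] + [Z1 [Z2 n]]]]]
  [Z0 [Z1 [Z2 n]] + [Z0 [Z0 [Z1 [Z2 n]] + [Z0 [Z1 [Z2 n]]]] + [Z1 [Z2 n]]]]
  [Z0 [Z1 [Z2 n]] + [Z0 [Z0 [Z0 [Z1 [Z2 n]]] + [Z1 [Z2 n]]] + [Z1 [Z2 n]]]]
  [Z0 [Z0 [Z1 [Z2 n]] + [Z0 [Z1 [Z2 n]] + [Z0 [Z1 [Z2 n]]]]] + [Z1 [Z2 n]]]
  [Z0 [Z0 [Z1 [Z2 n]] + [Z0 [Z0 [Z1 [Z2 n]]] + [Z1 [Z2 n]]]] + [Z1 [Z2 n]]]
  [Z0 [Z0 [Z0 [Z1 [Z2 n]] + [Z0 [Z1 [Z2 n]]]] + [Z1 [Z2 n]]] + [Z1 [Z2 n]]]
  [Z0 [Z0 [Z0 [Z0 [Z1 [Z2 n]]] + [Z1 [Z2 n]]] + [Z1 [Z2 n]]] + [Z1 [Z2 n]]]

8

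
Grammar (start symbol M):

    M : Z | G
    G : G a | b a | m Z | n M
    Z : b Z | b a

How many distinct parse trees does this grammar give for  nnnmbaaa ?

10

Parse trees for nnnmbaaa (showing first 6 of 10):
  [M [G [G [G n [M [G n [M [G n [M [G m [Z b a]]]]]]]] a] a]]
  [M [G [G n [M [G [G n [M [G n [M [G m [Z b a]]]]]] a]]] a]]
  [M [G [G n [M [G n [M [G [G n [M [G m [Z b a]]]] a]]]]] a]]
  [M [G [G n [M [G n [M [G n [M [G [G m [Z b a]] a]]]]]]] a]]
  [M [G n [M [G [G [G n [M [G n [M [G m [Z b a]]]]]] a] a]]]]
  [M [G n [M [G [G n [M [G [G n [M [G m [Z b a]]]] a]]] a]]]]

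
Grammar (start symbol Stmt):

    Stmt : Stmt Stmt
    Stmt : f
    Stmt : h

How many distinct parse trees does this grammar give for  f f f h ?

Parse trees for f f f h:
  [Stmt [Stmt f] [Stmt [Stmt f] [Stmt [Stmt f] [Stmt h]]]]
  [Stmt [Stmt f] [Stmt [Stmt [Stmt f] [Stmt f]] [Stmt h]]]
  [Stmt [Stmt [Stmt f] [Stmt f]] [Stmt [Stmt f] [Stmt h]]]
  [Stmt [Stmt [Stmt f] [Stmt [Stmt f] [Stmt f]]] [Stmt h]]
  [Stmt [Stmt [Stmt [Stmt f] [Stmt f]] [Stmt f]] [Stmt h]]

5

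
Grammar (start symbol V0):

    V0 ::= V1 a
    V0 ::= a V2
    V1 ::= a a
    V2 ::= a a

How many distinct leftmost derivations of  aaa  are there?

2

Parse trees for aaa:
  [V0 [V1 a a] a]
  [V0 a [V2 a a]]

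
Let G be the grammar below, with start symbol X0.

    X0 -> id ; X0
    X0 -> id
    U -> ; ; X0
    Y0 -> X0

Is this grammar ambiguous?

Only X0 is reachable from X0; ignoring the rest: Right-recursive list with a separator: after each atom, whether the separator follows determines the rule. One parse per string.

Unambiguous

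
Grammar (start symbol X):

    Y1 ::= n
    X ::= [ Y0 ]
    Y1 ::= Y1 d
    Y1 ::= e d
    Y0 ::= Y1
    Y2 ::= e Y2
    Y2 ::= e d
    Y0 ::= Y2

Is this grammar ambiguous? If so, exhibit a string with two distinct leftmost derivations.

Witness: [ e d ]

Derivation 1: X ⇒ [ Y0 ] ⇒ [ Y1 ] ⇒ [ e d ]
Derivation 2: X ⇒ [ Y0 ] ⇒ [ Y2 ] ⇒ [ e d ]

Two distinct leftmost derivations for the same string.

Ambiguous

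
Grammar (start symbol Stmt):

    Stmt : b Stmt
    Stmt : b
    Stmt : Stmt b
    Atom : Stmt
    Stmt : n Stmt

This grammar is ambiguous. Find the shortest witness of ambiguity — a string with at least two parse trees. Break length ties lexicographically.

b b

length 1: no string has ≥2 trees
length 2: b b has 2 parse trees

Two derivations of b b:
  Stmt ⇒ b Stmt ⇒ b b
  Stmt ⇒ Stmt b ⇒ b b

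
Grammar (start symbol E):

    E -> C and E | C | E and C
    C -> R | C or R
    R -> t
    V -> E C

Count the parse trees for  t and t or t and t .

Parse trees for t and t or t and t:
  [E [C [R t]] and [E [C [C [R t]] or [R t]] and [E [C [R t]]]]]
  [E [C [R t]] and [E [E [C [C [R t]] or [R t]]] and [C [R t]]]]
  [E [E [C [R t]] and [E [C [C [R t]] or [R t]]]] and [C [R t]]]
  [E [E [E [C [R t]]] and [C [C [R t]] or [R t]]] and [C [R t]]]

4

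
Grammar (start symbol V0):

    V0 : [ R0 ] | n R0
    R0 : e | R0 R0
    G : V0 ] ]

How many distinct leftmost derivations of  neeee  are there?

Parse trees for neeee:
  [V0 n [R0 [R0 e] [R0 [R0 e] [R0 [R0 e] [R0 e]]]]]
  [V0 n [R0 [R0 e] [R0 [R0 [R0 e] [R0 e]] [R0 e]]]]
  [V0 n [R0 [R0 [R0 e] [R0 e]] [R0 [R0 e] [R0 e]]]]
  [V0 n [R0 [R0 [R0 e] [R0 [R0 e] [R0 e]]] [R0 e]]]
  [V0 n [R0 [R0 [R0 [R0 e] [R0 e]] [R0 e]] [R0 e]]]

5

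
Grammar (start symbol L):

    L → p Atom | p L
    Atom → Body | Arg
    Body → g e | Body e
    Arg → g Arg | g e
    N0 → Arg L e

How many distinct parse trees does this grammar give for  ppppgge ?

1

Parse trees for ppppgge:
  [L p [L p [L p [L p [Atom [Arg g [Arg g e]]]]]]]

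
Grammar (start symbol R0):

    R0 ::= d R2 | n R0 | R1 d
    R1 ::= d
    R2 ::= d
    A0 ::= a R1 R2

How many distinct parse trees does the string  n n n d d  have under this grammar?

2

Parse trees for n n n d d:
  [R0 n [R0 n [R0 n [R0 d [R2 d]]]]]
  [R0 n [R0 n [R0 n [R0 [R1 d] d]]]]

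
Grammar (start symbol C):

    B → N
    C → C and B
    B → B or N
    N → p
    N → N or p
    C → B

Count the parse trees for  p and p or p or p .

Parse trees for p and p or p or p:
  [C [C [B [N p]]] and [B [N [N [N p] or p] or p]]]
  [C [C [B [N p]]] and [B [B [N p]] or [N [N p] or p]]]
  [C [C [B [N p]]] and [B [B [N [N p] or p]] or [N p]]]
  [C [C [B [N p]]] and [B [B [B [N p]] or [N p]] or [N p]]]

4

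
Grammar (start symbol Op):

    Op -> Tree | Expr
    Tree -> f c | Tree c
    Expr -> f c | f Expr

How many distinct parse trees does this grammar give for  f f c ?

1

Parse trees for f f c:
  [Op [Expr f [Expr f c]]]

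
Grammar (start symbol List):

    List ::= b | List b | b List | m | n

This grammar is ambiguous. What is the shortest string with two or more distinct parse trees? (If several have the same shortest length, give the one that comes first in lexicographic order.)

b b

length 1: no string has ≥2 trees
length 2: b b has 2 parse trees

Two derivations of b b:
  List ⇒ List b ⇒ b b
  List ⇒ b List ⇒ b b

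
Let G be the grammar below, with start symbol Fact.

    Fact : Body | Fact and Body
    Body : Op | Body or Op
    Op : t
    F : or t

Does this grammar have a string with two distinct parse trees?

(F is unreachable from Fact, so its rules don't affect L(Fact).) Fact → Fact and Body | Body  ;  Body → Body or Op | Op  — a left-associative chain with Op at the bottom. Each string factors uniquely by precedence.

Unambiguous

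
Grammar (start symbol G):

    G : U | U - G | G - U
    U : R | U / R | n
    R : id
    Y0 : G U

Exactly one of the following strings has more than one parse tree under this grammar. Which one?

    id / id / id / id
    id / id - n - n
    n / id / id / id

id / id - n - n

id / id / id / id: 1 tree
id / id - n - n: 4 trees
n / id / id / id: 1 tree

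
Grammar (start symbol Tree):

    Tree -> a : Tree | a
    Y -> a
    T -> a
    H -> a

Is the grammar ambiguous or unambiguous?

Only Tree is reachable from Tree; ignoring the rest: Right-recursive list with a separator: after each atom, whether the separator follows determines the rule. One parse per string.

Unambiguous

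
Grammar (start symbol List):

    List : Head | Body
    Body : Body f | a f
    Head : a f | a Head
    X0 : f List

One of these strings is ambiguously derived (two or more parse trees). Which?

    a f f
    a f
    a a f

a f f: 1 tree
a f: 2 trees
a a f: 1 tree

a f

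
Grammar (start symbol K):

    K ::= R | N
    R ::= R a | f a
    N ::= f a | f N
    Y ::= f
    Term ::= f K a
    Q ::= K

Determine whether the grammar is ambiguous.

Ambiguous

Witness: f a

Derivation 1: K ⇒ R ⇒ f a
Derivation 2: K ⇒ N ⇒ f a

Two distinct leftmost derivations for the same string.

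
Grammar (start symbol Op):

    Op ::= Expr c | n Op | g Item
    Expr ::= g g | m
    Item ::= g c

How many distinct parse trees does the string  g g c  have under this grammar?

Parse trees for g g c:
  [Op [Expr g g] c]
  [Op g [Item g c]]

2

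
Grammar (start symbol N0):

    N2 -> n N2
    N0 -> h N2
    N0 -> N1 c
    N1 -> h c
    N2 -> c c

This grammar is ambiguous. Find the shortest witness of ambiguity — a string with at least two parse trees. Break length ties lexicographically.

length 3: h c c has 2 parse trees

Two derivations of h c c:
  N0 ⇒ h N2 ⇒ h c c
  N0 ⇒ N1 c ⇒ h c c

h c c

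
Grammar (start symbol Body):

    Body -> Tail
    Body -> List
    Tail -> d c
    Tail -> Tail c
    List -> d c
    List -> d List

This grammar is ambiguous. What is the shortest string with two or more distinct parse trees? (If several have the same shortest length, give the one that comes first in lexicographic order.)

d c

length 2: d c has 2 parse trees

Two derivations of d c:
  Body ⇒ Tail ⇒ d c
  Body ⇒ List ⇒ d c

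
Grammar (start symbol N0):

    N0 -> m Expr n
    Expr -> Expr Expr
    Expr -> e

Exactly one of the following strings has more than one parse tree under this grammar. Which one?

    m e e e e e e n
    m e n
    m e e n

m e e e e e e n

m e e e e e e n: 42 trees
m e n: 1 tree
m e e n: 1 tree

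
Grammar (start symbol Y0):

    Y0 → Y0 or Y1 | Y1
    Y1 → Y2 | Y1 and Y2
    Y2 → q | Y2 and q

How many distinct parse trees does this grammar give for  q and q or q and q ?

4

Parse trees for q and q or q and q:
  [Y0 [Y0 [Y1 [Y2 [Y2 q] and q]]] or [Y1 [Y2 [Y2 q] and q]]]
  [Y0 [Y0 [Y1 [Y2 [Y2 q] and q]]] or [Y1 [Y1 [Y2 q]] and [Y2 q]]]
  [Y0 [Y0 [Y1 [Y1 [Y2 q]] and [Y2 q]]] or [Y1 [Y2 [Y2 q] and q]]]
  [Y0 [Y0 [Y1 [Y1 [Y2 q]] and [Y2 q]]] or [Y1 [Y1 [Y2 q]] and [Y2 q]]]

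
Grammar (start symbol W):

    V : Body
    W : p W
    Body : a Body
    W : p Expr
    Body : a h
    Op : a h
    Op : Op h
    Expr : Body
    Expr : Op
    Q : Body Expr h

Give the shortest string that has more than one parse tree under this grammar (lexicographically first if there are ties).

p a h

length 3: p a h has 2 parse trees

Two derivations of p a h:
  W ⇒ p Expr ⇒ p Body ⇒ p a h
  W ⇒ p Expr ⇒ p Op ⇒ p a h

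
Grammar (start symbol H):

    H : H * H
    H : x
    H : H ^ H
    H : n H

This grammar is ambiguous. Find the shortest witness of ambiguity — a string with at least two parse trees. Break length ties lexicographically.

n x * x

length 1: no string has ≥2 trees
length 2: no string has ≥2 trees
length 3: no string has ≥2 trees
length 4: n x * x has 2 parse trees

Two derivations of n x * x:
  H ⇒ H * H ⇒ n H * H ⇒ n x * H ⇒ n x * x
  H ⇒ n H ⇒ n H * H ⇒ n x * H ⇒ n x * x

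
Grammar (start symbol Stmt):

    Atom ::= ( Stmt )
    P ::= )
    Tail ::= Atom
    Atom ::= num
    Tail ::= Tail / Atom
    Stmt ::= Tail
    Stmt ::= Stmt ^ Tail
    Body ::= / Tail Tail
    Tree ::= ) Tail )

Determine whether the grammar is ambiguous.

Only Stmt, Tail, Atom are reachable from Stmt; ignoring the rest: This is a standard precedence ladder (Stmt over Tail over Atom), with each level left-recursive on its own operator ('^' at Stmt, '/' at Tail). That structure is LR(1), hence unambiguous.

Unambiguous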